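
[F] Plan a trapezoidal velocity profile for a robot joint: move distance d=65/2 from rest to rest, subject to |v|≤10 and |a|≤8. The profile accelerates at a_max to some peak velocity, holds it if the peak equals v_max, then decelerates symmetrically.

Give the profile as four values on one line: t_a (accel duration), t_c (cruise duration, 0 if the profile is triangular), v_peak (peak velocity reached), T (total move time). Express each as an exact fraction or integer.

(v_max)²/a_max = 10²/8 = 25/2
65/2 ≥ 25/2 ⇒ cruise phase
t_a = 10/8 = 5/4; v_peak = 10
d_cruise = 65/2 − 25/2 = 20; t_c = 20/10 = 2
T = 2·5/4 + 2 = 9/2

t_a=5/4 t_c=2 v_peak=10 T=9/2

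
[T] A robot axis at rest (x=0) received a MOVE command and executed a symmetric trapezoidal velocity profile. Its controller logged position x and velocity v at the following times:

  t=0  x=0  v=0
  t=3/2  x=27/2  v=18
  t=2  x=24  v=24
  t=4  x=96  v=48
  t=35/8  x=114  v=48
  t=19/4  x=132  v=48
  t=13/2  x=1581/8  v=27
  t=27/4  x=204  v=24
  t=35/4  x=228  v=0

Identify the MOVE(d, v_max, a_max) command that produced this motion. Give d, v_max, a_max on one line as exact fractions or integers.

final state: t=35/4, x=228, v=0 → d = 228
a_max = (18−0)/(3/2−0) = 12
max v = 48 over t∈[4,19/4] → v_max = 48
check: 48·(4+3/4) = 228 ✓

d=228 v_max=48 a_max=12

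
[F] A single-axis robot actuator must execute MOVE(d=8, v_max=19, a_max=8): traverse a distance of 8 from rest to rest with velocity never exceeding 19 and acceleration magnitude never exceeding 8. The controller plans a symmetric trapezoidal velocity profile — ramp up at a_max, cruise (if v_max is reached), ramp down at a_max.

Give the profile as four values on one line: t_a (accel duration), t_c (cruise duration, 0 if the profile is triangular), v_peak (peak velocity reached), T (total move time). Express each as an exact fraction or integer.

t_a=1 t_c=0 v_peak=8 T=2

v_max²/a_max = 19²/8 = 361/8
8 < 361/8 ⇒ no cruise
v_peak = √(8·8) = √64 = 8
t_a = 8/8 = 1; t_c = 0
T = 2·1 = 2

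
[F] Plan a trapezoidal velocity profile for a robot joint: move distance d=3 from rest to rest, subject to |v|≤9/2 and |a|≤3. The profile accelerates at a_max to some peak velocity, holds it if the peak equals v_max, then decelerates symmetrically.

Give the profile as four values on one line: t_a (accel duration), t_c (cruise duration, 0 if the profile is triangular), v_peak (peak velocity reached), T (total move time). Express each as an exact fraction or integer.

vₘ²/aₘ = (9/2)²/3 = 27/4
3 < 27/4 → triangular
v_peak = √(3·3) = √9 = 3
t_a = 3/3 = 1; t_c = 0
T = 2·1 = 2

t_a=1 t_c=0 v_peak=3 T=2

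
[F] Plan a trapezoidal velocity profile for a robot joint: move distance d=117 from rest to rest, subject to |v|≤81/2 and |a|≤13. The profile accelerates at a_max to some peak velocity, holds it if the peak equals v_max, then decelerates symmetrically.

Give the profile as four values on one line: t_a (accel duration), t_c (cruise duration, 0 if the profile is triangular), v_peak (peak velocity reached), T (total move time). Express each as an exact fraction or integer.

v_max²/a_max = (81/2)²/13 = 6561/52
117 < 6561/52 → triangular
v_peak = √(117·13) = √1521 = 39
t_a = 39/13 = 3; t_c = 0
T = 2·3 = 6

t_a=3 t_c=0 v_peak=39 T=6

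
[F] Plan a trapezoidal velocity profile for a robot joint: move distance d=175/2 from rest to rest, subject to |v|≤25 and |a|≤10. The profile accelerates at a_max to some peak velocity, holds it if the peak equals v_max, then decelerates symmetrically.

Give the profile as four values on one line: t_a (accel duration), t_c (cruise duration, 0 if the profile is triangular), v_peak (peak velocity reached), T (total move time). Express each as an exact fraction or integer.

vₘ²/aₘ = 25²/10 = 125/2
175/2 ≥ 125/2 so v_max reached
t_a = 25/10 = 5/2; v_peak = 25
d_cruise = 175/2 − 125/2 = 25; t_c = 25/25 = 1
T = 2·5/2 + 1 = 6

t_a=5/2 t_c=1 v_peak=25 T=6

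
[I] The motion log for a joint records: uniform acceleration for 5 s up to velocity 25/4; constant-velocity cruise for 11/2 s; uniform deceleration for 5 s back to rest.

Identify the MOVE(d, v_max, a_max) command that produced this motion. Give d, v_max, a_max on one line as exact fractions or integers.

a_max = (25/4)/5 = 5/4
d_a = ½·25/4·5 = 125/8; d_c = 25/4·11/2 = 275/8
d = 2·125/8 + 275/8 = 525/8
t_c = 11/2 > 0 → v_max = v_peak = 25/4

d=525/8 v_max=25/4 a_max=5/4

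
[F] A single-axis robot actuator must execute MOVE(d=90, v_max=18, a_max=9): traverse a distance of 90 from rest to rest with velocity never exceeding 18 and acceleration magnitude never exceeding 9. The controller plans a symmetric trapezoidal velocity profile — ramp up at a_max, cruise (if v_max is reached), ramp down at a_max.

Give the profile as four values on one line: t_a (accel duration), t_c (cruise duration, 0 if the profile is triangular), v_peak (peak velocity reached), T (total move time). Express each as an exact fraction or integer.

(v_max)²/a_max = 18²/9 = 36
90 ≥ 36 → trapezoidal
t_a = 18/9 = 2; v_peak = 18
d_cruise = 90 − 36 = 54; t_c = 54/18 = 3
T = 2·2 + 3 = 7

t_a=2 t_c=3 v_peak=18 T=7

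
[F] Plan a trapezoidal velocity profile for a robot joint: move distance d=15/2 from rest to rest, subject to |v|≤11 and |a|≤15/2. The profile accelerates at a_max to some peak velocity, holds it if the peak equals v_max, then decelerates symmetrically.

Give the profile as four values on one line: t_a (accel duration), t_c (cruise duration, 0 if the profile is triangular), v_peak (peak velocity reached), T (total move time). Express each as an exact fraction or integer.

vₘ²/aₘ = 11²/(15/2) = 242/15
15/2 < 242/15 ⇒ no cruise
v_peak = √(15/2·15/2) = √(225/4) = 15/2
t_a = (15/2)/(15/2) = 1; t_c = 0
T = 2·1 = 2

t_a=1 t_c=0 v_peak=15/2 T=2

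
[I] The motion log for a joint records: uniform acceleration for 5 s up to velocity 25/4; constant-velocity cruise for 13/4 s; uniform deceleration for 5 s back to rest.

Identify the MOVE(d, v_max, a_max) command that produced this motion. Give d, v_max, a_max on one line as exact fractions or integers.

d=825/16 v_max=25/4 a_max=5/4

a_max = (25/4)/5 = 5/4
d_a = ½·25/4·5 = 125/8; d_c = 25/4·13/4 = 325/16
d = 2·125/8 + 325/16 = 825/16
t_c = 13/4 > 0 ⇒ limit active, v_max = 25/4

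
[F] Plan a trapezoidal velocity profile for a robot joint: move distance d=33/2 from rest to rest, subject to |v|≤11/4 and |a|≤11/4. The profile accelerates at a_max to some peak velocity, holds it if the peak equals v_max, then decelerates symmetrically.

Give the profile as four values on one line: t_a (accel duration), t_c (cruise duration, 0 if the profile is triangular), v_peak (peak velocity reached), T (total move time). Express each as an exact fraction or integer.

(v_max)²/a_max = (11/4)²/(11/4) = 11/4
33/2 ≥ 11/4 so v_max reached
t_a = (11/4)/(11/4) = 1; v_peak = 11/4
d_cruise = 33/2 − 11/4 = 55/4; t_c = (55/4)/(11/4) = 5
T = 2·1 + 5 = 7

t_a=1 t_c=5 v_peak=11/4 T=7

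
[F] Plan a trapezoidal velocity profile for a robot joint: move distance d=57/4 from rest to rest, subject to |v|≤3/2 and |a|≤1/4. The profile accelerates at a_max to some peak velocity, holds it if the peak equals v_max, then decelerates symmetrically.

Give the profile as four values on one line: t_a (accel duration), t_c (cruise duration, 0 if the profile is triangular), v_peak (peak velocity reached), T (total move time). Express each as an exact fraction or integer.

(v_max)²/a_max = (3/2)²/(1/4) = 9
57/4 ≥ 9 ⇒ cruise phase
t_a = (3/2)/(1/4) = 6; v_peak = 3/2
d_cruise = 57/4 − 9 = 21/4; t_c = (21/4)/(3/2) = 7/2
T = 2·6 + 7/2 = 31/2

t_a=6 t_c=7/2 v_peak=3/2 T=31/2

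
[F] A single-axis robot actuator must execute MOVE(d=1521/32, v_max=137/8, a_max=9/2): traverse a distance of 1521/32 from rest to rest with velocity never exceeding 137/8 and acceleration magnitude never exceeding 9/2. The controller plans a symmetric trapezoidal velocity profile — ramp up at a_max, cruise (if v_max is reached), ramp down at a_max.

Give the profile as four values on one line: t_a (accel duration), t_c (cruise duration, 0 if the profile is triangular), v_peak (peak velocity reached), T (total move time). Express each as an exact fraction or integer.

t_a=13/4 t_c=0 v_peak=117/8 T=13/2

vₘ²/aₘ = (137/8)²/(9/2) = 18769/288
1521/32 < 18769/288 so t_c = 0
v_peak = √(1521/32·9/2) = √(13689/64) = 117/8
t_a = (117/8)/(9/2) = 13/4; t_c = 0
T = 2·13/4 = 13/2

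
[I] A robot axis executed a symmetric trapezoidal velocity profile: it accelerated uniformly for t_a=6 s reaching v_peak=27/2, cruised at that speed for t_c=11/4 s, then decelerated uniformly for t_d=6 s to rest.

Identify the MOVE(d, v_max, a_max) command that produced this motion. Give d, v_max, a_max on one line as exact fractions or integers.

d=945/8 v_max=27/2 a_max=9/4

a_max = (27/2)/6 = 9/4
d_a = ½·27/2·6 = 81/2; d_c = 27/2·11/4 = 297/8
d = 2·81/2 + 297/8 = 945/8
t_c = 11/4 > 0 so v_max = 27/2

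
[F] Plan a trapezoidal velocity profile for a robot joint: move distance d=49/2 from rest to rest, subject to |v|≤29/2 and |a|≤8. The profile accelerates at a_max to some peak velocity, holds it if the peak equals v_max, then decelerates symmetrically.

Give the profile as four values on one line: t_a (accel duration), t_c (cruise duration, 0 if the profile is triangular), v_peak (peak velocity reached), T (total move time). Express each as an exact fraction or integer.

vₘ²/aₘ = (29/2)²/8 = 841/32
49/2 < 841/32 → triangular
v_peak = √(49/2·8) = √196 = 14
t_a = 14/8 = 7/4; t_c = 0
T = 2·7/4 = 7/2

t_a=7/4 t_c=0 v_peak=14 T=7/2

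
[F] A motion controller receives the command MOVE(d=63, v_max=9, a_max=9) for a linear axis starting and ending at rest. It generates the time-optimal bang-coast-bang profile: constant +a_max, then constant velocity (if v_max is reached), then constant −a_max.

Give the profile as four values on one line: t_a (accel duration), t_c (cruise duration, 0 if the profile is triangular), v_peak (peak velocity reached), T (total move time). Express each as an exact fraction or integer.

t_a=1 t_c=6 v_peak=9 T=8

(v_max)²/a_max = 9²/9 = 9
63 ≥ 9 → trapezoidal
t_a = 9/9 = 1; v_peak = 9
d_cruise = 63 − 9 = 54; t_c = 54/9 = 6
T = 2·1 + 6 = 8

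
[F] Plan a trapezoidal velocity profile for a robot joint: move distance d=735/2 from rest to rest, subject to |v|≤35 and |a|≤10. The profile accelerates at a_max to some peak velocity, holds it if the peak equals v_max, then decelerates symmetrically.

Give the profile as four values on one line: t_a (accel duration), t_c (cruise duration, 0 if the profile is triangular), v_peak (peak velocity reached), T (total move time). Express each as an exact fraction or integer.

t_a=7/2 t_c=7 v_peak=35 T=14

(v_max)²/a_max = 35²/10 = 245/2
735/2 ≥ 245/2 → trapezoidal
t_a = 35/10 = 7/2; v_peak = 35
d_cruise = 735/2 − 245/2 = 245; t_c = 245/35 = 7
T = 2·7/2 + 7 = 14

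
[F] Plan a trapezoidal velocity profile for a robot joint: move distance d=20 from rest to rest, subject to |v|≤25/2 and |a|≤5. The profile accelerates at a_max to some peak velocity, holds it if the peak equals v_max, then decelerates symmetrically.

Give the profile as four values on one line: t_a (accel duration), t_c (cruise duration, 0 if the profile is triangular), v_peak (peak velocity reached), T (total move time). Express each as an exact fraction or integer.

t_a=2 t_c=0 v_peak=10 T=4

v_max²/a_max = (25/2)²/5 = 125/4
20 < 125/4 ⇒ no cruise
v_peak = √(20·5) = √100 = 10
t_a = 10/5 = 2; t_c = 0
T = 2·2 = 4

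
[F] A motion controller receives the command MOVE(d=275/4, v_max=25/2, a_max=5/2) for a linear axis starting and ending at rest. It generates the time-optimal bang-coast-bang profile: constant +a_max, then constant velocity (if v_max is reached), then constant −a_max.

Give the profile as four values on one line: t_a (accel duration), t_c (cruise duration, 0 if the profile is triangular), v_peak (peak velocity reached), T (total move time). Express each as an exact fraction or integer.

t_a=5 t_c=1/2 v_peak=25/2 T=21/2

(v_max)²/a_max = (25/2)²/(5/2) = 125/2
275/4 ≥ 125/2 so v_max reached
t_a = (25/2)/(5/2) = 5; v_peak = 25/2
d_cruise = 275/4 − 125/2 = 25/4; t_c = (25/4)/(25/2) = 1/2
T = 2·5 + 1/2 = 21/2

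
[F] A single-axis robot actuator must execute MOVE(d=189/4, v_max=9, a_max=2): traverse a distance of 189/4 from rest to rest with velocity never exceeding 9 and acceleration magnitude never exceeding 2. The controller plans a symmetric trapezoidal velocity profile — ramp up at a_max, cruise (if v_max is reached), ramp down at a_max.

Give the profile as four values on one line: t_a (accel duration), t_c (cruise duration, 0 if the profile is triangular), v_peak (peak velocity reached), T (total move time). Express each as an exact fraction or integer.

t_a=9/2 t_c=3/4 v_peak=9 T=39/4

v_max²/a_max = 9²/2 = 81/2
189/4 ≥ 81/2 so v_max reached
t_a = 9/2; v_peak = 9
d_cruise = 189/4 − 81/2 = 27/4; t_c = (27/4)/9 = 3/4
T = 2·9/2 + 3/4 = 39/4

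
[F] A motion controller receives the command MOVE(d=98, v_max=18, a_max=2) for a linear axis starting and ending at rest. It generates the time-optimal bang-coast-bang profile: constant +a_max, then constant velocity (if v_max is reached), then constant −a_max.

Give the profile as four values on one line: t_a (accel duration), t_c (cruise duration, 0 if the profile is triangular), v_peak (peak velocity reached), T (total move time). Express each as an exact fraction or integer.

v_max²/a_max = 18²/2 = 162
98 < 162 → triangular
v_peak = √(98·2) = √196 = 14
t_a = 14/2 = 7; t_c = 0
T = 2·7 = 14

t_a=7 t_c=0 v_peak=14 T=14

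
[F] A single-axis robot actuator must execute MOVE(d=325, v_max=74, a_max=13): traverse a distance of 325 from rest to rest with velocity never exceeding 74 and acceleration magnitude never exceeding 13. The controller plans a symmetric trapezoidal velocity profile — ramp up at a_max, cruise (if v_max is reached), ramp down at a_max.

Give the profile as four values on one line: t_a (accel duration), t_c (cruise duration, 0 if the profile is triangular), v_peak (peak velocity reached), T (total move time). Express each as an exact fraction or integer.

t_a=5 t_c=0 v_peak=65 T=10

v_max²/a_max = 74²/13 = 5476/13
325 < 5476/13 ⇒ no cruise
v_peak = √(325·13) = √4225 = 65
t_a = 65/13 = 5; t_c = 0
T = 2·5 = 10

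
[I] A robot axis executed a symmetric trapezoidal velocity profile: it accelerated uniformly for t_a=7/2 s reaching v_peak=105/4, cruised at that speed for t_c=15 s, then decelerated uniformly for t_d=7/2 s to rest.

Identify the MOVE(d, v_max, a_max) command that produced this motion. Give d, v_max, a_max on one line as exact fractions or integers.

d=3885/8 v_max=105/4 a_max=15/2

a_max = (105/4)/(7/2) = 15/2
d_a = ½·105/4·7/2 = 735/16; d_c = 105/4·15 = 1575/4
d = 2·735/16 + 1575/4 = 3885/8
t_c = 15 > 0 → v_max = v_peak = 105/4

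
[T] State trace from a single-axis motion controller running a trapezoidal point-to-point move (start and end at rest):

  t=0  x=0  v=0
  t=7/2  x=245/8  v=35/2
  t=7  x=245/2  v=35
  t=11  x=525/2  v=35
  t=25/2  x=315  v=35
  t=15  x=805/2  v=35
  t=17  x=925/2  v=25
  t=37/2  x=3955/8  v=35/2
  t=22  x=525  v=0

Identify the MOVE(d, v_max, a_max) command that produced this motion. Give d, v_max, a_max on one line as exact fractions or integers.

d=525 v_max=35 a_max=5

final state: t=22, x=525, v=0 → d = 525
a_max = (35/2−0)/(7/2−0) = 5
max v = 35 over t∈[7,15] → v_max = 35
check: 35·(7+8) = 525 ✓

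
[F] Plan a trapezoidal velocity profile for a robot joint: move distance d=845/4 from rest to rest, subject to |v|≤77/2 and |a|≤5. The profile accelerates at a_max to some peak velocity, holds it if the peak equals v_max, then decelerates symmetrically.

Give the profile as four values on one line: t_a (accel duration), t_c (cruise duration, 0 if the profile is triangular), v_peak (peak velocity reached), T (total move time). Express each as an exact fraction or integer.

t_a=13/2 t_c=0 v_peak=65/2 T=13

v_max²/a_max = (77/2)²/5 = 5929/20
845/4 < 5929/20 ⇒ no cruise
v_peak = √(845/4·5) = √(4225/4) = 65/2
t_a = (65/2)/5 = 13/2; t_c = 0
T = 2·13/2 = 13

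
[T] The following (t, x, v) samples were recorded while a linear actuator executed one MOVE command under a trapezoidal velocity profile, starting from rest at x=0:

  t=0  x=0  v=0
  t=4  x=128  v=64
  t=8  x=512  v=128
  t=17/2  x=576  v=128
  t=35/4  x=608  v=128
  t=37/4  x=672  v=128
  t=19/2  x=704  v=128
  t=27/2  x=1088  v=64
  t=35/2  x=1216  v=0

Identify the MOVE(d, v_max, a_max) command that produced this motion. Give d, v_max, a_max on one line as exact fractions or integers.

d=1216 v_max=128 a_max=16

final state: t=35/2, x=1216, v=0 → d = 1216
a_max = (64−0)/(4−0) = 16
max v = 128 over t∈[8,19/2] → v_max = 128
check: 128·(8+3/2) = 1216 ✓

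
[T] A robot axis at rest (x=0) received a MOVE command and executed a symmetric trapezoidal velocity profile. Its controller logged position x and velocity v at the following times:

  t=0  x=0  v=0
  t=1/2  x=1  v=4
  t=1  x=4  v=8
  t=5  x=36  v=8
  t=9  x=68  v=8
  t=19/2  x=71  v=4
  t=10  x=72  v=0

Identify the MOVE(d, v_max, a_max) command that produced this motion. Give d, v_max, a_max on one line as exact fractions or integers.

d=72 v_max=8 a_max=8

final state: t=10, x=72, v=0 → d = 72
a_max = (4−0)/(1/2−0) = 8
max v = 8 over t∈[1,9] → v_max = 8
check: 8·(1+8) = 72 ✓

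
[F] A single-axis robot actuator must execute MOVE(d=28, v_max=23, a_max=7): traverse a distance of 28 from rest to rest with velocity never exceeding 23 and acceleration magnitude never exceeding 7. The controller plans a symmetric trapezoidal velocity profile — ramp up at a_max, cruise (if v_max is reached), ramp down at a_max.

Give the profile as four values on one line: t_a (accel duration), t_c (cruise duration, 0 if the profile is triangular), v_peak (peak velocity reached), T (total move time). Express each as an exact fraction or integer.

t_a=2 t_c=0 v_peak=14 T=4

vₘ²/aₘ = 23²/7 = 529/7
28 < 529/7 ⇒ no cruise
v_peak = √(28·7) = √196 = 14
t_a = 14/7 = 2; t_c = 0
T = 2·2 = 4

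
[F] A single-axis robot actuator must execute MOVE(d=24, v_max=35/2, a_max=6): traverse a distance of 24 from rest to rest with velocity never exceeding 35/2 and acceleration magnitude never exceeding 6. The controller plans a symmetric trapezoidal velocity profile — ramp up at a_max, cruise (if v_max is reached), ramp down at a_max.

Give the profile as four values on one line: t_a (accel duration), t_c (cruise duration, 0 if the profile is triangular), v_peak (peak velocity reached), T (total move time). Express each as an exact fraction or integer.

vₘ²/aₘ = (35/2)²/6 = 1225/24
24 < 1225/24 so t_c = 0
v_peak = √(24·6) = √144 = 12
t_a = 12/6 = 2; t_c = 0
T = 2·2 = 4

t_a=2 t_c=0 v_peak=12 T=4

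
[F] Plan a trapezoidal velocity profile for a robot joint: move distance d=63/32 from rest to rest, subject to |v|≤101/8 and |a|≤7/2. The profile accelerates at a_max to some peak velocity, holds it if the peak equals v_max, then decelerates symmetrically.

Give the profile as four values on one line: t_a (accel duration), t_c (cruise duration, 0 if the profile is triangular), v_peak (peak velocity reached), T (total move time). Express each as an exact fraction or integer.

v_max²/a_max = (101/8)²/(7/2) = 10201/224
63/32 < 10201/224 ⇒ no cruise
v_peak = √(63/32·7/2) = √(441/64) = 21/8
t_a = (21/8)/(7/2) = 3/4; t_c = 0
T = 2·3/4 = 3/2

t_a=3/4 t_c=0 v_peak=21/8 T=3/2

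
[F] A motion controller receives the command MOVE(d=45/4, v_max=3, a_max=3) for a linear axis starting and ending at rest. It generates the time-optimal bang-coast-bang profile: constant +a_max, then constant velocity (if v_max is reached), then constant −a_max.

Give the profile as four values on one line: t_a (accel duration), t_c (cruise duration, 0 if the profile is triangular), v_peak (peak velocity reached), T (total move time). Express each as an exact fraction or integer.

vₘ²/aₘ = 3²/3 = 3
45/4 ≥ 3 so v_max reached
t_a = 3/3 = 1; v_peak = 3
d_cruise = 45/4 − 3 = 33/4; t_c = (33/4)/3 = 11/4
T = 2·1 + 11/4 = 19/4

t_a=1 t_c=11/4 v_peak=3 T=19/4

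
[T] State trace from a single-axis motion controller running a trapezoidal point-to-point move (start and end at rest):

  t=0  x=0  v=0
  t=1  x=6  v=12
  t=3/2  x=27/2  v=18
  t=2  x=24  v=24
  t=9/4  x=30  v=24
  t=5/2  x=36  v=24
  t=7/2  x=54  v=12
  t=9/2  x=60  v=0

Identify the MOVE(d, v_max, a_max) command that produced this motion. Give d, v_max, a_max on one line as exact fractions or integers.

final state: t=9/2, x=60, v=0 → d = 60
a_max = (12−0)/(1−0) = 12
max v = 24 over t∈[2,5/2] → v_max = 24
check: 24·(2+1/2) = 60 ✓

d=60 v_max=24 a_max=12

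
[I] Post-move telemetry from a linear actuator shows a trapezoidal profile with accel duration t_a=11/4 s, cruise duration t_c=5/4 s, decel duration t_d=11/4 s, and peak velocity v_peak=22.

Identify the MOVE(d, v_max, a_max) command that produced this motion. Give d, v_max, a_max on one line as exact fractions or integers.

a_max = 22/(11/4) = 8
d_a = ½·22·11/4 = 121/4; d_c = 22·5/4 = 55/2
d = 2·121/4 + 55/2 = 88
t_c = 5/4 > 0 ⇒ limit active, v_max = 22

d=88 v_max=22 a_max=8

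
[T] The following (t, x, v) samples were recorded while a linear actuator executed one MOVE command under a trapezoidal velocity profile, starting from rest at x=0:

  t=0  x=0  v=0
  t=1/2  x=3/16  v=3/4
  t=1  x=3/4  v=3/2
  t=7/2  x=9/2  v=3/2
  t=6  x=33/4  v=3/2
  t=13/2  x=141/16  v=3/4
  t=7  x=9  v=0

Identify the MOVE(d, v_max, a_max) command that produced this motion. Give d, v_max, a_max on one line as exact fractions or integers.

final state: t=7, x=9, v=0 → d = 9
a_max = (3/4−0)/(1/2−0) = 3/2
max v = 3/2 over t∈[1,6] → v_max = 3/2
check: 3/2·(1+5) = 9 ✓

d=9 v_max=3/2 a_max=3/2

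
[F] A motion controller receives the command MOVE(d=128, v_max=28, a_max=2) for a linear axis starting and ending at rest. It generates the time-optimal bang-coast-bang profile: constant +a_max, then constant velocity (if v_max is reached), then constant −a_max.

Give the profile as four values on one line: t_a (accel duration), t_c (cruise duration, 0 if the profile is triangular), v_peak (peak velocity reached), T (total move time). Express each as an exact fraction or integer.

(v_max)²/a_max = 28²/2 = 392
128 < 392 ⇒ no cruise
v_peak = √(128·2) = √256 = 16
t_a = 16/2 = 8; t_c = 0
T = 2·8 = 16

t_a=8 t_c=0 v_peak=16 T=16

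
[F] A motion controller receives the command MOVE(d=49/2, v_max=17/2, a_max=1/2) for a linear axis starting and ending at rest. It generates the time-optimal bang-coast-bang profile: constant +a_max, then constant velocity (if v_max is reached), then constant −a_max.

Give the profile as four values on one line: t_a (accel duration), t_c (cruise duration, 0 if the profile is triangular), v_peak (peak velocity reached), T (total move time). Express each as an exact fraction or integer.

vₘ²/aₘ = (17/2)²/(1/2) = 289/2
49/2 < 289/2 so t_c = 0
v_peak = √(49/2·1/2) = √(49/4) = 7/2
t_a = (7/2)/(1/2) = 7; t_c = 0
T = 2·7 = 14

t_a=7 t_c=0 v_peak=7/2 T=14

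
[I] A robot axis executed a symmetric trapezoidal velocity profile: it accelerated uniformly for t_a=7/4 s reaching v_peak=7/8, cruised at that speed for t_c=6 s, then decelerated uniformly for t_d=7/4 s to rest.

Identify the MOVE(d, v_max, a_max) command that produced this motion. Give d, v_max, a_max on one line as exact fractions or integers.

a_max = (7/8)/(7/4) = 1/2
d_a = ½·7/8·7/4 = 49/64; d_c = 7/8·6 = 21/4
d = 2·49/64 + 21/4 = 217/32
t_c = 6 > 0 so v_max = 7/8

d=217/32 v_max=7/8 a_max=1/2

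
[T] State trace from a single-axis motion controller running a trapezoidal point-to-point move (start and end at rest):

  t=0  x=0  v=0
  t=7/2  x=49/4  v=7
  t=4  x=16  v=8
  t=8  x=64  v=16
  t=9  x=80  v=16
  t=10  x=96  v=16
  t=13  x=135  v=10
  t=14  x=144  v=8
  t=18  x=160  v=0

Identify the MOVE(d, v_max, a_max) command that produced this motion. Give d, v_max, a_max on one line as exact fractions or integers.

final state: t=18, x=160, v=0 → d = 160
a_max = (7−0)/(7/2−0) = 2
max v = 16 over t∈[8,10] → v_max = 16
check: 16·(8+2) = 160 ✓

d=160 v_max=16 a_max=2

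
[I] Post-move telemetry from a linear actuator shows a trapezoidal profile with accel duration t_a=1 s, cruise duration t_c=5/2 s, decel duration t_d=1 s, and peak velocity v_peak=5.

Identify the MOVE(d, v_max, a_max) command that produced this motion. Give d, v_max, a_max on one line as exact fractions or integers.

a_max = 5/1 = 5
d_a = ½·5·1 = 5/2; d_c = 5·5/2 = 25/2
d = 2·5/2 + 25/2 = 35/2
t_c = 5/2 > 0 ⇒ limit active, v_max = 5

d=35/2 v_max=5 a_max=5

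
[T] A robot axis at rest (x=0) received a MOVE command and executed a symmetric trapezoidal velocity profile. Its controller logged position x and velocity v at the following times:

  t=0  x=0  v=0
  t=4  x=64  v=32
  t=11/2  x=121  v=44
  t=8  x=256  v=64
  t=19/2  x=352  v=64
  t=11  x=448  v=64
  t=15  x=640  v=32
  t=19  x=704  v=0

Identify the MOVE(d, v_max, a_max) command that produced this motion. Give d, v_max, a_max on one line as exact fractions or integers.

final state: t=19, x=704, v=0 → d = 704
a_max = (32−0)/(4−0) = 8
max v = 64 over t∈[8,11] → v_max = 64
check: 64·(8+3) = 704 ✓

d=704 v_max=64 a_max=8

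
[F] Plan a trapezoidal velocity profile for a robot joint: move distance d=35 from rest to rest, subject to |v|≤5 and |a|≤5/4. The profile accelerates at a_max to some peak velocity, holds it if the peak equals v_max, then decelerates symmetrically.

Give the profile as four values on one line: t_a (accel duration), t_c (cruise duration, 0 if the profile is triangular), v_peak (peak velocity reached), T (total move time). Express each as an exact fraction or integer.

vₘ²/aₘ = 5²/(5/4) = 20
35 ≥ 20 ⇒ cruise phase
t_a = 5/(5/4) = 4; v_peak = 5
d_cruise = 35 − 20 = 15; t_c = 15/5 = 3
T = 2·4 + 3 = 11

t_a=4 t_c=3 v_peak=5 T=11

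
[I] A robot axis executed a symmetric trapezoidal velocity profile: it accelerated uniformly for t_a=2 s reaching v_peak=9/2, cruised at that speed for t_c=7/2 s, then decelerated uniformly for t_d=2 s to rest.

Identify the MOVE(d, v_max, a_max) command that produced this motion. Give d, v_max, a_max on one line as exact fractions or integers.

d=99/4 v_max=9/2 a_max=9/4

a_max = (9/2)/2 = 9/4
d_a = ½·9/2·2 = 9/2; d_c = 9/2·7/2 = 63/4
d = 2·9/2 + 63/4 = 99/4
t_c = 7/2 > 0 ⇒ limit active, v_max = 9/2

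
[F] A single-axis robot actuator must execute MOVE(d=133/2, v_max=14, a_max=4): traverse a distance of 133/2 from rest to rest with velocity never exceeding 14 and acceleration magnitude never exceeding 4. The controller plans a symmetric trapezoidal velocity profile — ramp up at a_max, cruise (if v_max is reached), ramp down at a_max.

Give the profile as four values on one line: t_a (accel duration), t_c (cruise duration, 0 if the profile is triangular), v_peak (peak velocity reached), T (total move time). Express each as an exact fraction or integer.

t_a=7/2 t_c=5/4 v_peak=14 T=33/4

(v_max)²/a_max = 14²/4 = 49
133/2 ≥ 49 → trapezoidal
t_a = 14/4 = 7/2; v_peak = 14
d_cruise = 133/2 − 49 = 35/2; t_c = (35/2)/14 = 5/4
T = 2·7/2 + 5/4 = 33/4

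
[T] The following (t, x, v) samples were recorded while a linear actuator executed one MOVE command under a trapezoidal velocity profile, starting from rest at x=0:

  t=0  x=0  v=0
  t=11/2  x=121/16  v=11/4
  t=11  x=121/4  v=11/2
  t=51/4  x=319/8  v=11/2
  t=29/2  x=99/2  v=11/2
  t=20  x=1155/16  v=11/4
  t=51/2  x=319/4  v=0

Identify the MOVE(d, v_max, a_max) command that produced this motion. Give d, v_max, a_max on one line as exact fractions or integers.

final state: t=51/2, x=319/4, v=0 → d = 319/4
a_max = (11/4−0)/(11/2−0) = 1/2
max v = 11/2 over t∈[11,29/2] → v_max = 11/2
check: 11/2·(11+7/2) = 319/4 ✓

d=319/4 v_max=11/2 a_max=1/2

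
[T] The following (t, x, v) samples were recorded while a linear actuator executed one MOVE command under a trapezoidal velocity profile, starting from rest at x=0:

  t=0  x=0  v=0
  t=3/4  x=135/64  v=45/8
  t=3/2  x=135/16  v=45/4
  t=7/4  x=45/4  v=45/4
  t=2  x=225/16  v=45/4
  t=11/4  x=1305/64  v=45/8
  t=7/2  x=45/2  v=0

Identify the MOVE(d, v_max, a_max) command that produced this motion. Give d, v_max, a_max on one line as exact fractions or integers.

d=45/2 v_max=45/4 a_max=15/2

final state: t=7/2, x=45/2, v=0 → d = 45/2
a_max = (45/8−0)/(3/4−0) = 15/2
max v = 45/4 over t∈[3/2,2] → v_max = 45/4
check: 45/4·(3/2+1/2) = 45/2 ✓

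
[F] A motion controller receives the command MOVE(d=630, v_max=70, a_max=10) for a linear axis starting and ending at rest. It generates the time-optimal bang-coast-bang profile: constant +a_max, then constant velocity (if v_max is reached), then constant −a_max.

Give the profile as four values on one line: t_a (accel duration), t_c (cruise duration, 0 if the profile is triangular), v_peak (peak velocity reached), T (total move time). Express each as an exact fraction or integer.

t_a=7 t_c=2 v_peak=70 T=16

vₘ²/aₘ = 70²/10 = 490
630 ≥ 490 ⇒ cruise phase
t_a = 70/10 = 7; v_peak = 70
d_cruise = 630 − 490 = 140; t_c = 140/70 = 2
T = 2·7 + 2 = 16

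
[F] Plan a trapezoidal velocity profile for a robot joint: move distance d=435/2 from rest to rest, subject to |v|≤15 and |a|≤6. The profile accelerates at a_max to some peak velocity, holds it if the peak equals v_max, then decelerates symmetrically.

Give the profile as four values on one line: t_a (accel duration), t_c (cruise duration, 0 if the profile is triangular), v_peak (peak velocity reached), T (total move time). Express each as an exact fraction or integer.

t_a=5/2 t_c=12 v_peak=15 T=17

vₘ²/aₘ = 15²/6 = 75/2
435/2 ≥ 75/2 ⇒ cruise phase
t_a = 15/6 = 5/2; v_peak = 15
d_cruise = 435/2 − 75/2 = 180; t_c = 180/15 = 12
T = 2·5/2 + 12 = 17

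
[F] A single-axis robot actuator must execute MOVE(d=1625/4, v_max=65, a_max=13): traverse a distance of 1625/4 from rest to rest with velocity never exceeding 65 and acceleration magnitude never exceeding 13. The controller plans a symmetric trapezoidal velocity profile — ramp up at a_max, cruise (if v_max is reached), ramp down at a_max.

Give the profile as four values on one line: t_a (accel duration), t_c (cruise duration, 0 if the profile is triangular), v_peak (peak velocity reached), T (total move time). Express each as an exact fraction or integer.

(v_max)²/a_max = 65²/13 = 325
1625/4 ≥ 325 so v_max reached
t_a = 65/13 = 5; v_peak = 65
d_cruise = 1625/4 − 325 = 325/4; t_c = (325/4)/65 = 5/4
T = 2·5 + 5/4 = 45/4

t_a=5 t_c=5/4 v_peak=65 T=45/4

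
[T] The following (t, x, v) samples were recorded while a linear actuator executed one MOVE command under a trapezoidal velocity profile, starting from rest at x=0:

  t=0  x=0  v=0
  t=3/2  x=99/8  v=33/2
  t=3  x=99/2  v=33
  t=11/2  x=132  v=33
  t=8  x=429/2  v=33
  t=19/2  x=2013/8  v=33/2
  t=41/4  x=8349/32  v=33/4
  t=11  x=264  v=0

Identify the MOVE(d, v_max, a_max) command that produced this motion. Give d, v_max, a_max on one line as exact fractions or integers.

d=264 v_max=33 a_max=11

final state: t=11, x=264, v=0 → d = 264
a_max = (33/2−0)/(3/2−0) = 11
max v = 33 over t∈[3,8] → v_max = 33
check: 33·(3+5) = 264 ✓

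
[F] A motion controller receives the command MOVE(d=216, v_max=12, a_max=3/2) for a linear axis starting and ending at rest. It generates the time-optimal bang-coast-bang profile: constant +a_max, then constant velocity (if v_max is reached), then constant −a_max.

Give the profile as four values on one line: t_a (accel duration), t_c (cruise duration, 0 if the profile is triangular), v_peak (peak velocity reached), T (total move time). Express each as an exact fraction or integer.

(v_max)²/a_max = 12²/(3/2) = 96
216 ≥ 96 → trapezoidal
t_a = 12/(3/2) = 8; v_peak = 12
d_cruise = 216 − 96 = 120; t_c = 120/12 = 10
T = 2·8 + 10 = 26

t_a=8 t_c=10 v_peak=12 T=26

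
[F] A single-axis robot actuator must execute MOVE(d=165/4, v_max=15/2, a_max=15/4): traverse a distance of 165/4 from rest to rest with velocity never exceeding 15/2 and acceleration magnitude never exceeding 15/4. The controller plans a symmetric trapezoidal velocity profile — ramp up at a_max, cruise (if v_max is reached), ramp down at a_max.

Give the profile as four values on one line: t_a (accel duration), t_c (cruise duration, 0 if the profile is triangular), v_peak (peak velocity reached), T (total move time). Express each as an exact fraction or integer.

t_a=2 t_c=7/2 v_peak=15/2 T=15/2

(v_max)²/a_max = (15/2)²/(15/4) = 15
165/4 ≥ 15 ⇒ cruise phase
t_a = (15/2)/(15/4) = 2; v_peak = 15/2
d_cruise = 165/4 − 15 = 105/4; t_c = (105/4)/(15/2) = 7/2
T = 2·2 + 7/2 = 15/2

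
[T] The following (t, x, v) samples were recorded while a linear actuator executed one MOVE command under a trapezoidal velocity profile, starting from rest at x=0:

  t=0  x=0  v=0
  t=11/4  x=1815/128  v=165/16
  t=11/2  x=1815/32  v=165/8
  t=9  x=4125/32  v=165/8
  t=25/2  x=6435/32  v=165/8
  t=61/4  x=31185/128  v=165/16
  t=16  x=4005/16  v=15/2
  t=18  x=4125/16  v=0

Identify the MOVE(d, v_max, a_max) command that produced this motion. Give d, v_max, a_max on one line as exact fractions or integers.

d=4125/16 v_max=165/8 a_max=15/4

final state: t=18, x=4125/16, v=0 → d = 4125/16
a_max = (165/16−0)/(11/4−0) = 15/4
max v = 165/8 over t∈[11/2,25/2] → v_max = 165/8
check: 165/8·(11/2+7) = 4125/16 ✓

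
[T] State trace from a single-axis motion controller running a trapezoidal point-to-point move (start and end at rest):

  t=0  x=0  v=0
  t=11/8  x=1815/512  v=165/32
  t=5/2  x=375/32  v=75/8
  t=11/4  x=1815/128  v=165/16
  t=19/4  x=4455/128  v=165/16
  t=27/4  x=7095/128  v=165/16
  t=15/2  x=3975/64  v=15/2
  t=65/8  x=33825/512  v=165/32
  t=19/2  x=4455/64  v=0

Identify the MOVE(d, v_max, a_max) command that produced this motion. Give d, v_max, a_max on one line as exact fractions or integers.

final state: t=19/2, x=4455/64, v=0 → d = 4455/64
a_max = (165/32−0)/(11/8−0) = 15/4
max v = 165/16 over t∈[11/4,27/4] → v_max = 165/16
check: 165/16·(11/4+4) = 4455/64 ✓

d=4455/64 v_max=165/16 a_max=15/4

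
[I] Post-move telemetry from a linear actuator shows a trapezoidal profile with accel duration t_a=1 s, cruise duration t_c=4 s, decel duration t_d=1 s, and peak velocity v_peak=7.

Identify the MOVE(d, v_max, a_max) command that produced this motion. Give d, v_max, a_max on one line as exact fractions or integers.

d=35 v_max=7 a_max=7

a_max = 7/1 = 7
d_a = ½·7·1 = 7/2; d_c = 7·4 = 28
d = 2·7/2 + 28 = 35
t_c = 4 > 0 ⇒ limit active, v_max = 7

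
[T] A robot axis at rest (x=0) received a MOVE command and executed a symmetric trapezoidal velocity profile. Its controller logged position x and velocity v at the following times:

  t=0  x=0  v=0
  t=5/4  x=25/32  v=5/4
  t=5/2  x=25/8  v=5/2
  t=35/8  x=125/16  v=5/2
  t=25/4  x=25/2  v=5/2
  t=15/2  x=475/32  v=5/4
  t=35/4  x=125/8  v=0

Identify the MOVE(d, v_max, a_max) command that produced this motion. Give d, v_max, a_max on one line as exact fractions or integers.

d=125/8 v_max=5/2 a_max=1

final state: t=35/4, x=125/8, v=0 → d = 125/8
a_max = (5/4−0)/(5/4−0) = 1
max v = 5/2 over t∈[5/2,25/4] → v_max = 5/2
check: 5/2·(5/2+15/4) = 125/8 ✓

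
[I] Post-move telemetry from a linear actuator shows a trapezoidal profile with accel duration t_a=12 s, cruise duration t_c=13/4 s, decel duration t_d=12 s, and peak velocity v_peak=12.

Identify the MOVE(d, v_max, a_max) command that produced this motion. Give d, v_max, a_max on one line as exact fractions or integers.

d=183 v_max=12 a_max=1

a_max = 12/12 = 1
d_a = ½·12·12 = 72; d_c = 12·13/4 = 39
d = 2·72 + 39 = 183
t_c = 13/4 > 0 so v_max = 12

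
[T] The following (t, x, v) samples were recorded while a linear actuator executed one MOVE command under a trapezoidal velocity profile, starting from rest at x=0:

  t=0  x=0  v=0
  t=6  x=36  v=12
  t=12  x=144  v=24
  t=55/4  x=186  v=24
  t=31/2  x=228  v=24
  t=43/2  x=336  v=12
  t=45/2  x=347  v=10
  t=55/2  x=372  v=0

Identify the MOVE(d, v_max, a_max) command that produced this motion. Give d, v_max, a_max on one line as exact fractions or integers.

final state: t=55/2, x=372, v=0 → d = 372
a_max = (12−0)/(6−0) = 2
max v = 24 over t∈[12,31/2] → v_max = 24
check: 24·(12+7/2) = 372 ✓

d=372 v_max=24 a_max=2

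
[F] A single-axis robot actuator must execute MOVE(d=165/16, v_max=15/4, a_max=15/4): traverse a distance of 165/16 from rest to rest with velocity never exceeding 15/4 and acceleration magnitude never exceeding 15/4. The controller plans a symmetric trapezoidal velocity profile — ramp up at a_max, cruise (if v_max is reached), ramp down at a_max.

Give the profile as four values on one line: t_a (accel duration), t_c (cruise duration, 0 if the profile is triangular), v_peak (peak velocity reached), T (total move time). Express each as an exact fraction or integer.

t_a=1 t_c=7/4 v_peak=15/4 T=15/4

v_max²/a_max = (15/4)²/(15/4) = 15/4
165/16 ≥ 15/4 so v_max reached
t_a = (15/4)/(15/4) = 1; v_peak = 15/4
d_cruise = 165/16 − 15/4 = 105/16; t_c = (105/16)/(15/4) = 7/4
T = 2·1 + 7/4 = 15/4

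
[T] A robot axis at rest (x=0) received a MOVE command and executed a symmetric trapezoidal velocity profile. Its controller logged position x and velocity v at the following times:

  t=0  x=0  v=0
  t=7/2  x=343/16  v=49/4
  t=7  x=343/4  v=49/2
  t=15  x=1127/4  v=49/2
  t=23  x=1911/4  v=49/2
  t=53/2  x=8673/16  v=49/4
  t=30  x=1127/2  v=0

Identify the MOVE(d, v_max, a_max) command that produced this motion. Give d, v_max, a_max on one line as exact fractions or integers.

final state: t=30, x=1127/2, v=0 → d = 1127/2
a_max = (49/4−0)/(7/2−0) = 7/2
max v = 49/2 over t∈[7,23] → v_max = 49/2
check: 49/2·(7+16) = 1127/2 ✓

d=1127/2 v_max=49/2 a_max=7/2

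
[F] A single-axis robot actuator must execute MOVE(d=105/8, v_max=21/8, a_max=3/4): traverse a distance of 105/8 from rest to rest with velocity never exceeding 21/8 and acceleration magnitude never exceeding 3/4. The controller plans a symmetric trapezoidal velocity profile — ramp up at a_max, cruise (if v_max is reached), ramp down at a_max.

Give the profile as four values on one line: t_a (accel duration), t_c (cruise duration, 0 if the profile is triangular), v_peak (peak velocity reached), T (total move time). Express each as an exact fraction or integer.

v_max²/a_max = (21/8)²/(3/4) = 147/16
105/8 ≥ 147/16 → trapezoidal
t_a = (21/8)/(3/4) = 7/2; v_peak = 21/8
d_cruise = 105/8 − 147/16 = 63/16; t_c = (63/16)/(21/8) = 3/2
T = 2·7/2 + 3/2 = 17/2

t_a=7/2 t_c=3/2 v_peak=21/8 T=17/2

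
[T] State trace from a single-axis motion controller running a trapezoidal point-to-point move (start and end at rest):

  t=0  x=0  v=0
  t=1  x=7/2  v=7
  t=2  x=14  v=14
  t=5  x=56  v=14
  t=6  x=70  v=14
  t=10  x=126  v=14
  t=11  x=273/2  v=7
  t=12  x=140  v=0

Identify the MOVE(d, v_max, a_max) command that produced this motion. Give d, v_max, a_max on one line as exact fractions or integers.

final state: t=12, x=140, v=0 → d = 140
a_max = (7−0)/(1−0) = 7
max v = 14 over t∈[2,10] → v_max = 14
check: 14·(2+8) = 140 ✓

d=140 v_max=14 a_max=7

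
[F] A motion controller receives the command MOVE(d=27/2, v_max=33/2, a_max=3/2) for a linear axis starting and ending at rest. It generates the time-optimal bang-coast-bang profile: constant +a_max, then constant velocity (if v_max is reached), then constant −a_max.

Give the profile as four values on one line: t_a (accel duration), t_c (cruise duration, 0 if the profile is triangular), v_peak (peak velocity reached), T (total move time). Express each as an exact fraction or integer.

v_max²/a_max = (33/2)²/(3/2) = 363/2
27/2 < 363/2 → triangular
v_peak = √(27/2·3/2) = √(81/4) = 9/2
t_a = (9/2)/(3/2) = 3; t_c = 0
T = 2·3 = 6

t_a=3 t_c=0 v_peak=9/2 T=6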